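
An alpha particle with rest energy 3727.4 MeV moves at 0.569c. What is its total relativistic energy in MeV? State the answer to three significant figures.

4530 MeV

Lorentz factor: γ = (1 − 0.323761)^(−1/2) = 1.216.
Total energy: E = γmc² = 1.216 × 3727.4 MeV = 4530 MeV.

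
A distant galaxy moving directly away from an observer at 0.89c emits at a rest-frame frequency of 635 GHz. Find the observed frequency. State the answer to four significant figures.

153.2 GHz

Relativistic Doppler (source moving away): f_obs = f_src · √((1−β)/(1+β)).
With β = 0.89: factor = √(0.11/1.89) = 0.24125.
f_obs = 635 × 0.24125 = 153.2 GHz.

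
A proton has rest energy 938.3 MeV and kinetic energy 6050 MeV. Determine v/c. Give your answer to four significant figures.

γ = 1 + K/(mc²) = 1 + 6050/938.3 = 7.4478.
β = √(1 − 1/γ²) = √(1 − 0.0180279) = √0.9819721 = 0.9909.

0.9909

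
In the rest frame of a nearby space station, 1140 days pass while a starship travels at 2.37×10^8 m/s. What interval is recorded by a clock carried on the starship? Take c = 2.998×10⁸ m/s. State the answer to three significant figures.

β = v/c = (2.37×10^8 m/s)/(2.998×10⁸ m/s) = 0.790527.
Lorentz factor: γ = (1 − 0.6249329)^(−1/2) = 1.6328.
The moving clock records proper time: Δτ = Δt/γ = 1140/1.6328 = 698 days.

698 days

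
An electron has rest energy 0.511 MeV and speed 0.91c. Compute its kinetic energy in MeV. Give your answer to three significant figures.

With β = 0.91, γ = 1/√(1 − 0.91²) = 1/√0.1719 = 2.4119.
Kinetic energy: K = (γ − 1)mc² = (2.4119 − 1) × 0.511 MeV = 1.4119 × 0.511 = 0.721 MeV.

0.721 MeV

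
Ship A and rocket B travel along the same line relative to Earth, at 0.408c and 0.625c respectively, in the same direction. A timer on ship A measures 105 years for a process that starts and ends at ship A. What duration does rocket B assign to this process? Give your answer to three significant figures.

110 years

Speed of ship A in rocket B's frame: u = (v_A − v_B)/(1 − v_A v_B/c²) = (0.408 − 0.625)/(1 − 0.408×0.625) = −0.217/0.745 = −0.29128; |u| = 0.29128c.
γ for this relative speed: γ = 1/√(1 − 0.084844) = 1.0453.
Ship A's interval is proper; time dilation gives Δt_B = γΔτ = 1.0453 × 105 years = 110 years.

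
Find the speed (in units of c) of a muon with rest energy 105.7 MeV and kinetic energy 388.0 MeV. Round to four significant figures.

K = (γ−1)mc², so γ = 1 + 388.0/105.7 = 4.6708.
Then v/c = √(1 − γ⁻²) = √(1 − 0.0458371) = √0.9541629 = 0.9768.

0.9768c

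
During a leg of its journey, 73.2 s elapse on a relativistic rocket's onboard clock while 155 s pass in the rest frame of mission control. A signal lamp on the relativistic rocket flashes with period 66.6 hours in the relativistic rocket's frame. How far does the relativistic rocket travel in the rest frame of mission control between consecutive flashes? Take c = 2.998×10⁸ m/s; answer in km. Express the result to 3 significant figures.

1.34×10^11 km

γ = Δt/Δτ = 155/73.2 = 2.11749.
β = √(1 − 1/γ²) = 0.88146. Lab-frame period = γτ = 2.11749×66.6 hours = 141.02 hours. Distance = βc × γτ = 0.88146 × 2.998×10⁸ m/s × 507672 s = 1.3416×10^14 m = 1.34×10^11 km.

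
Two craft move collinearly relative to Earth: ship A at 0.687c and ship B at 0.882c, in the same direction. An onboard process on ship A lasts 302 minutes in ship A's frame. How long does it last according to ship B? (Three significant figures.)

Speed of ship A in ship B's frame: u = (v_A − v_B)/(1 − v_A v_B/c²) = (0.687 − 0.882)/(1 − 0.687×0.882) = −0.195/0.394066 = −0.49484; |u| = 0.49484c.
At |u| = 0.49484c, γ = (1 − 0.244867)^(−1/2) = 1.1508.
The clock on ship A records proper time, so ship B measures Δt = γΔτ = 1.1508 × 302 = 348 minutes.

348 minutes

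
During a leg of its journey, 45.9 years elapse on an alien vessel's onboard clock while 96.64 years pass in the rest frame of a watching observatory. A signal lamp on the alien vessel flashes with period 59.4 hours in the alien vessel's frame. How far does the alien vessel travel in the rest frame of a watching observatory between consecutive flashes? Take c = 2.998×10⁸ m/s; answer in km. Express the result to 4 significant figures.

The time-dilation ratio gives γ = 96.64/45.9 = 2.10545.
β = √(1 − 1/γ²) = 0.88001. Lab-frame period = γτ = 2.10545×59.4 hours = 125.06 hours. Distance = βc × γτ = 0.88001 × 2.998×10⁸ m/s × 450216 s = 1.1878×10^14 m = 1.188×10^11 km.

1.188×10^11 km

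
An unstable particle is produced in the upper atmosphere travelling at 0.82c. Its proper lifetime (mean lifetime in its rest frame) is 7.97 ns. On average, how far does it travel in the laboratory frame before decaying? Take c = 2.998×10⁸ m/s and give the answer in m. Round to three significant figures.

γ = 1/√(1 − β²) = 1/√(1 − 0.6724) = 1/√0.3276 = 1/0.572364 = 1.7471.
Lab-frame lifetime: Δt = γτ = 1.7471 × 7.97 ns = 13.924 ns.
Distance: d = vΔt = 0.82 × 2.998×10⁸ m/s × 1.3924×10^-8 s = 3.42 m.

3.42 m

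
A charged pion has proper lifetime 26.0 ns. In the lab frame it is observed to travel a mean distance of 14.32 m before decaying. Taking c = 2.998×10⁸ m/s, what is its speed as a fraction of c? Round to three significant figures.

0.878c

Lab distance = (lab lifetime)·v = γτ·βc, so βγ = d/(cτ) = 14.32/(2.998×10⁸ × 2.600×10^-8) = 1.8371.
With βγ = 1.8371: γ² = 1 + (βγ)² = 4.37494, and β = (βγ)/γ = 1.8371/2.09164 = 0.878.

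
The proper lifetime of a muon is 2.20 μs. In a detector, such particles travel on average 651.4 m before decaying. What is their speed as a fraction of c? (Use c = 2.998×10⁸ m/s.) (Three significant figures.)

Let x = d/(cτ) = 651.4 m / (2.998×10⁸ m/s × 2.200×10^-6 s) = 0.98763. Since d = βγcτ, x = βγ = β/√(1−β²).
Solving: β² = x²/(1+x²) = 0.975413/1.975413 = 0.493777, so β = 0.703.

0.703c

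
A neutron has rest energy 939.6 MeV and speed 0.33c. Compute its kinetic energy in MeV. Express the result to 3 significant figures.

55.8 MeV

With β = 0.33, γ = 1/√(1 − 0.33²) = 1/√0.8911 = 1.059343.
Kinetic energy: K = (γ − 1)mc² = (1.059343 − 1) × 939.6 MeV = 0.059343 × 939.6 = 55.8 MeV.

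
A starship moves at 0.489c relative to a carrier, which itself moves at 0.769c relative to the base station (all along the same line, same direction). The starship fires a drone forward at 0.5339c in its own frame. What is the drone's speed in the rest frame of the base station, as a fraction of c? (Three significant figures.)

Compose velocities in two stages. Stage 1 (into S'): u₁ = (0.5339+0.489)/(1+0.5339×0.489) = 0.81113.
Stage 2 (into S): u = (0.81113+0.769)/(1+0.81113×0.769) = 0.97313, so the speed is 0.973c.

0.973c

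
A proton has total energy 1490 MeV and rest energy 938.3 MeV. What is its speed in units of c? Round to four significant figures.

γ = E/(mc²) = 1490/938.3 = 1.588.
β = √(1 − 1/γ²) = √(1 − 0.396551) = √0.603449 = 0.7768.

0.7768c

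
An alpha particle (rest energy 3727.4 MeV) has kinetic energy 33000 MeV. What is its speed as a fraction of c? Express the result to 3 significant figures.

0.995c

γ = 1 + K/(mc²) = 1 + 33000/3727.4 = 9.8534.
β = √(1 − 1/γ²) = √(1 − 0.0102998) = √0.9897002 = 0.995.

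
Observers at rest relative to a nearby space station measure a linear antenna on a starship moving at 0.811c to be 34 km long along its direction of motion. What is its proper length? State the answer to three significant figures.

β² = 0.657721, so γ = 1/√0.342279 = 1.7093.
Proper length: L₀ = γ·L = 1.7093 × 34 = 58.1 km.

58.1 km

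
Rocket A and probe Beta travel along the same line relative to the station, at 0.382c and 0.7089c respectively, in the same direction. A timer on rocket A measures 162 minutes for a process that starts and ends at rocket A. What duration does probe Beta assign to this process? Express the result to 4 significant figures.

181.2 minutes

Transform rocket A's velocity into probe Beta's frame: (0.382 − 0.7089)/(1 − 0.382·0.7089) = −0.3269/0.7292002, so the relative speed is 0.4483c.
γ for this relative speed: γ = 1/√(1 − 0.200973) = 1.1187.
Rocket A's interval is proper; time dilation gives Δt_B = γΔτ = 1.1187 × 162 minutes = 181.2 minutes.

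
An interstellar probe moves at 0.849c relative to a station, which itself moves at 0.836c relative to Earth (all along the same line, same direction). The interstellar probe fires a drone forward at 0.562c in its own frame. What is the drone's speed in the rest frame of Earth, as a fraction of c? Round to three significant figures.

0.996c

Apply u = (u'+v)/(1+u'v) twice. Drone in the station frame: (0.562+0.849)/(1+0.562·0.849) = 1.411/1.477138 = 0.95523c.
That velocity, transformed to the rest frame of Earth: (0.95523+0.836)/(1+0.95523·0.836) = 1.79123/1.79857228 = 0.99592c.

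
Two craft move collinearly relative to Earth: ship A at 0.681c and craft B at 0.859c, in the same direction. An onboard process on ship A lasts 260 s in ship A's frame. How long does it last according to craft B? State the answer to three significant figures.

Speed of ship A in craft B's frame: u = (v_A − v_B)/(1 − v_A v_B/c²) = (0.681 − 0.859)/(1 − 0.681×0.859) = −0.178/0.415021 = −0.42889; |u| = 0.42889c.
At |u| = 0.42889c, γ = (1 − 0.183947)^(−1/2) = 1.107.
The clock on ship A records proper time, so craft B measures Δt = γΔτ = 1.107 × 260 = 288 s.

288 s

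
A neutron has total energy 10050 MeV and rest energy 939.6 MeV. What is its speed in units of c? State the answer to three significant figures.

Total energy E = γmc² gives γ = 10050/939.6 = 10.696.
Hence β = √(1 − 1/γ²) = √(1 − 0.00874092) = √0.99125908 = 0.996.

0.996c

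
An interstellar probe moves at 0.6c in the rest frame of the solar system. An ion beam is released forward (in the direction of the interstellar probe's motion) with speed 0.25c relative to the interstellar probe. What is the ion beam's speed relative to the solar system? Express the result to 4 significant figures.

In units of c, u = (u' + v)/(1 + u'v) with u' = 0.25 and v = 0.6.
Numerator: 0.25 + 0.6 = 0.85. Denominator: 1 + (0.25)(0.6) = 1.15.
u = 0.85/1.15 = 0.73913, so the speed is 0.7391c.

0.7391c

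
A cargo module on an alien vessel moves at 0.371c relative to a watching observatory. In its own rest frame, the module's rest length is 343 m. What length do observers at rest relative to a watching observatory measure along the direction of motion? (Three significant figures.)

319 m

γ = 1/√(1 − β²) = 1/√(1 − 0.137641) = 1/√0.862359 = 1/0.928633 = 1.0769.
Length contraction: L = L₀/γ = 343/1.0769 = 319 m.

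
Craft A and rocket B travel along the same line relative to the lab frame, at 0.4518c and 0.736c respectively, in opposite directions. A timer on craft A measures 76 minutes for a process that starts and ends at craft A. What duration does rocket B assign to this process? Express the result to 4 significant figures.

167.7 minutes

The velocity of craft A relative to rocket B is (0.4518 + 0.736)c / (1 + 0.4518×0.736) = 0.89139c; relative speed 0.89139c.
γ for this relative speed: γ = 1/√(1 − 0.794576) = 2.2064.
Craft A's interval is proper; time dilation gives Δt_B = γΔτ = 2.2064 × 76 minutes = 167.7 minutes.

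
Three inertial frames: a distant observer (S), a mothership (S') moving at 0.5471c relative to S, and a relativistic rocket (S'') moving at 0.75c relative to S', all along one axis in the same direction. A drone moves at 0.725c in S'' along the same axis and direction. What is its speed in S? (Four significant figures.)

0.9868c

Compose velocities in two stages. Stage 1 (into S'): u₁ = (0.725+0.75)/(1+0.725×0.75) = 0.95547.
Stage 2 (into S): u = (0.95547+0.5471)/(1+0.95547×0.5471) = 0.98676, so the speed is 0.9868c.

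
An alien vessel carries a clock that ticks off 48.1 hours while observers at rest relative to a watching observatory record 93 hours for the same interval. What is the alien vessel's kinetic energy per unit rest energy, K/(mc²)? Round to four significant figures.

γ = Δt/Δτ = 93/48.1 = 1.93347.
K/(mc²) = γ − 1 = 1.93347 − 1 = 0.9335.

0.9335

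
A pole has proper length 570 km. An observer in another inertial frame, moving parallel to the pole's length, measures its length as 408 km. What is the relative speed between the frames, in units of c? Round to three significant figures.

Length contraction gives γ = L₀/L = 570/408 = 1.3971.
β = √(1 − 1/γ²) = √0.487676 = 0.698.

0.698c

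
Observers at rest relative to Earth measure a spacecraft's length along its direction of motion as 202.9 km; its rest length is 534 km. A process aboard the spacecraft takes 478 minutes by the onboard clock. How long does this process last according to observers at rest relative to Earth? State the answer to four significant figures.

1258 minutes

Length contraction gives γ = L₀/L = 534/202.9 = 2.63184.
The same γ dilates the second interval: 2.63184 × 478 minutes = 1258 minutes.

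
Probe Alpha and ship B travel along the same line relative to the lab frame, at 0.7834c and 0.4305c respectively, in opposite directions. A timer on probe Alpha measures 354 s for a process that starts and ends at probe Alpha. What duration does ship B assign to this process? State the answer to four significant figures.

843.9 s

Speed of probe Alpha in ship B's frame: u = (v_A + v_B)/(1 + v_A v_B/c²) = (0.7834 + 0.4305)/(1 + 0.7834×0.4305) = 1.2139/1.3372537 = 0.90776; |u| = 0.90776c.
At |u| = 0.90776c, γ = (1 − 0.824028)^(−1/2) = 2.3838.
The clock on probe Alpha records proper time, so ship B measures Δt = γΔτ = 2.3838 × 354 = 843.9 s.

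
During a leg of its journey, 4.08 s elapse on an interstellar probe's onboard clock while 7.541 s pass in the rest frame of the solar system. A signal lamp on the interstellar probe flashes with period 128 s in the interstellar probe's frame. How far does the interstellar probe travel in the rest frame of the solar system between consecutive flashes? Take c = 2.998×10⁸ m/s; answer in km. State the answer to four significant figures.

From Δt = γΔτ: γ = 7.541/4.08 = 1.84828.
β = √(1 − 1/γ²) = 0.84099. Lab-frame period = γτ = 1.84828×128 s = 236.58 s. Distance = βc × γτ = 0.84099 × 2.998×10⁸ m/s × 236.58 s = 5.9649×10^10 m = 5.965×10^7 km.

5.965×10^7 km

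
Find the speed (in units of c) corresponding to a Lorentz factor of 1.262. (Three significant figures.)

β = √(1 − 1/γ²) = √(1 − 1/1.592644) = √0.372113 = 0.610.

0.610c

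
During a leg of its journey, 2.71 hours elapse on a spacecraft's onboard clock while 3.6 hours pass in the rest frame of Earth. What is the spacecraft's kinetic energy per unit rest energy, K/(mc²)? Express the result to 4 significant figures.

γ = Δt/Δτ = 3.6/2.71 = 1.32841.
Since K = (γ−1)mc², K/(mc²) = 1.32841 − 1 = 0.3284.

0.3284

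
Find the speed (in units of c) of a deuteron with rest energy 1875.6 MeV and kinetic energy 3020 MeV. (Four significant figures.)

K = (γ−1)mc², so γ = 1 + 3020/1875.6 = 2.6102.
Then v/c = √(1 − γ⁻²) = √(1 − 0.146775) = √0.853225 = 0.9237.

0.9237c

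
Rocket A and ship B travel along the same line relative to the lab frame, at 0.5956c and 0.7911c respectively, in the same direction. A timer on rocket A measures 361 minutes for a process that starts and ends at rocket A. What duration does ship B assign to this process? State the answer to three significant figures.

389 minutes

Transform rocket A's velocity into ship B's frame: (0.5956 − 0.7911)/(1 − 0.5956·0.7911) = −0.1955/0.52882084, so the relative speed is 0.36969c.
γ for this relative speed: γ = 1/√(1 − 0.136671) = 1.0762.
The clock on rocket A records proper time, so ship B measures Δt = γΔτ = 1.0762 × 361 = 389 minutes.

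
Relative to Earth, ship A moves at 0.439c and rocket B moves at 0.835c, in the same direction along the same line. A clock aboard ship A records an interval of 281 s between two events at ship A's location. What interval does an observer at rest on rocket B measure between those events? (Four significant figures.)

The velocity of ship A relative to rocket B is (0.439 − 0.835)c / (1 − 0.439×0.835) = −0.62516c; relative speed 0.62516c.
γ for this relative speed: γ = 1/√(1 − 0.390825) = 1.2812.
The clock on ship A records proper time, so rocket B measures Δt = γΔτ = 1.2812 × 281 = 360.0 s.

360.0 s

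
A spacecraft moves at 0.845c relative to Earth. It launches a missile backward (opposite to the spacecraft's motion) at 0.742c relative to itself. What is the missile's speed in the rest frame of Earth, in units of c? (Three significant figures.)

0.276c

Relativistic velocity addition: u = (u' + v)/(1 + u'v/c²), with u' = −0.742c and v = 0.845c.
Numerator: −0.742 + 0.845 = 0.103. Denominator: 1 + (−0.742)(0.845) = 0.37301.
u = 0.103/0.37301 = 0.27613, so the speed is 0.276c.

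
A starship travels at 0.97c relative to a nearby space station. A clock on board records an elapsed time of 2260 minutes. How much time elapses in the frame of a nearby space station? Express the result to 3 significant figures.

9300 minutes

γ = 1/√(1 − β²) = 1/√(1 − 0.9409) = 1/√0.0591 = 4.1135.
The onboard clock measures proper time, so the interval in the rest frame of a nearby space station is dilated: Δt = γ·Δτ = 4.1135 × 2260 minutes = 9300 minutes.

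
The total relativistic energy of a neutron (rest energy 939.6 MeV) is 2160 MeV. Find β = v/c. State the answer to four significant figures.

γ = E/(mc²) = 2160/939.6 = 2.2989.
β = √(1 − 1/γ²) = √(1 − 0.189217) = √0.810783 = 0.9004.

0.9004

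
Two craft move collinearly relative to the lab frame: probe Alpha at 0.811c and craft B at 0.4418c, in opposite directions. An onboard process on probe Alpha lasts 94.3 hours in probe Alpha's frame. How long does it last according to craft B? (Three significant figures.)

Transform probe Alpha's velocity into craft B's frame: (0.811 + 0.4418)/(1 + 0.811·0.4418) = 1.2528/1.3582998, so the relative speed is 0.92233c.
γ for this relative speed: γ = 1/√(1 − 0.850693) = 2.588.
Probe Alpha's interval is proper; time dilation gives Δt_B = γΔτ = 2.588 × 94.3 hours = 244 hours.

244 hours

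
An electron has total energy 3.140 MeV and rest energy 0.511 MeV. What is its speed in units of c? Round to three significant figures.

Total energy E = γmc² gives γ = 3.140/0.511 = 6.1448.
Hence β = √(1 − 1/γ²) = √(1 − 0.0264841) = √0.9735159 = 0.987.

0.987c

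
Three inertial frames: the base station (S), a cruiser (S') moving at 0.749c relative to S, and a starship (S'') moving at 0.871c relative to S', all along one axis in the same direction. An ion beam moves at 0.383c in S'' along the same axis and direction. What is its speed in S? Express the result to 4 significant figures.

Apply u = (u'+v)/(1+u'v) twice. Ion beam in the cruiser frame: (0.383+0.871)/(1+0.383·0.871) = 1.254/1.333593 = 0.94032c.
That velocity, transformed to the rest frame of the base station: (0.94032+0.749)/(1+0.94032·0.749) = 1.68932/1.70429968 = 0.99121c.

0.9912c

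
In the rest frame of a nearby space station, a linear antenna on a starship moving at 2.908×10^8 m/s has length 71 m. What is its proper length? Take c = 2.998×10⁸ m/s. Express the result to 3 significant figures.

β = v/c = (2.908×10^8 m/s)/(2.998×10⁸ m/s) = 0.96998.
γ = 1/√(1 − β²) = 1/√(1 − 0.9408612004) = 1/√0.0591387996 = 1/0.243185 = 4.1121.
Proper length: L₀ = γ·L = 4.1121 × 71 = 292 m.

292 m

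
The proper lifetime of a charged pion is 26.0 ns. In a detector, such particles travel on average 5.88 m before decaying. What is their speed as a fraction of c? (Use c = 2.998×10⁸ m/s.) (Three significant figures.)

0.602c

d = βγcτ ⇒ βγ = d/(cτ) = 5.880 m / (7.7948 m) = 0.75435.
β = (βγ)/√(1+(βγ)²) = 0.75435/√1.569044 = 0.602.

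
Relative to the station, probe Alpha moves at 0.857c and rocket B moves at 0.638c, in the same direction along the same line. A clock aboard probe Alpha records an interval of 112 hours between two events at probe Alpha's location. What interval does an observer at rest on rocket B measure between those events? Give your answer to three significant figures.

Transform probe Alpha's velocity into rocket B's frame: (0.857 − 0.638)/(1 − 0.857·0.638) = 0.219/0.453234, so the relative speed is 0.48319c.
At |u| = 0.48319c, γ = (1 − 0.233473)^(−1/2) = 1.1422.
The clock on probe Alpha records proper time, so rocket B measures Δt = γΔτ = 1.1422 × 112 = 128 hours.

128 hours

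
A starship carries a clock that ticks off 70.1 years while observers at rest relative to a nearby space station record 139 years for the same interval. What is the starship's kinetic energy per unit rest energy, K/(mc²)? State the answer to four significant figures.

0.9829

From Δt = γΔτ: γ = 139/70.1 = 1.98288.
K/(mc²) = γ − 1 = 1.98288 − 1 = 0.9829.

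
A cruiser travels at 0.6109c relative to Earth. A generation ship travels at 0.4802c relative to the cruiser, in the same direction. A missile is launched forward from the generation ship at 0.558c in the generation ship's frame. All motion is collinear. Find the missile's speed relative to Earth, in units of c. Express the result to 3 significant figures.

0.953c

First combine the missile and generation ship (S''→S'): u₁ = (0.558 + 0.4802)/(1 + 0.558×0.4802) = 1.0382/1.2679516 = 0.8188.
Then combine with the cruiser (S'→S): u = (0.8188 + 0.6109)/(1 + 0.8188×0.6109) = 1.4297/1.50020492 = 0.953.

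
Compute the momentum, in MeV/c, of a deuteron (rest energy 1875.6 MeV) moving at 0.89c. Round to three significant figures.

3660 MeV/c

With β = 0.89, γ = 1/√(1 − 0.89²) = 1/√0.2079 = 2.1932.
Momentum: p = γβ·mc = 2.1932 × 0.89 × 1875.6 MeV/c = 3660 MeV/c.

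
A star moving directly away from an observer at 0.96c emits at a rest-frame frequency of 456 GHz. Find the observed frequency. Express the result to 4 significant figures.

Relativistic Doppler (source moving away): f_obs = f_src · √((1−β)/(1+β)).
With β = 0.96: factor = √(0.04/1.96) = 0.14286.
f_obs = 456 × 0.14286 = 65.14 GHz.

65.14 GHz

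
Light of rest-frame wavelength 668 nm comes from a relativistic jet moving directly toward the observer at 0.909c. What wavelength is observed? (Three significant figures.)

146 nm

Relativistic Doppler for wavelength: λ_obs = λ_src · √((1−β)/(1+β)).
With β = 0.909: factor = √(0.091/1.909) = 0.21833.
λ_obs = 668 × 0.21833 = 146 nm.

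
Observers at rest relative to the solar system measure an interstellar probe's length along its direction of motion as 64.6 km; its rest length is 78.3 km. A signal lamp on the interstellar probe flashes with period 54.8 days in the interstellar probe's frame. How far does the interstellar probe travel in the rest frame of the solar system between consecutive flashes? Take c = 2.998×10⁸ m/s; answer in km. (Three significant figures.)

γ = L₀/L = 78.3/64.6 = 1.21207.
β = √(1 − 1/γ²) = 0.56508. Lab-frame period = γτ = 1.21207×54.8 days = 66.421 days. Distance = βc × γτ = 0.56508 × 2.998×10⁸ m/s × 5738774.4 s = 9.7221×10^14 m = 9.72×10^11 km.

9.72×10^11 km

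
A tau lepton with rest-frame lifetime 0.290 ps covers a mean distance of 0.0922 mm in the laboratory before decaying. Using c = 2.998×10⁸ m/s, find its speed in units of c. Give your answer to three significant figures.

0.728c

d = βγcτ ⇒ βγ = d/(cτ) = 9.220×10^-5 m / (8.6942×10^-5 m) = 1.0605.
β = (βγ)/√(1+(βγ)²) = 1.0605/√2.12466 = 0.728.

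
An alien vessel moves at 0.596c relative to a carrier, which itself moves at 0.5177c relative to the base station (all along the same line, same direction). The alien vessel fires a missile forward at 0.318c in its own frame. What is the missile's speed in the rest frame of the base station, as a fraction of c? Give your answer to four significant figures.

0.9201c

Compose velocities in two stages. Stage 1 (into S'): u₁ = (0.318+0.596)/(1+0.318×0.596) = 0.76837.
Stage 2 (into S): u = (0.76837+0.5177)/(1+0.76837×0.5177) = 0.92008, so the speed is 0.9201c.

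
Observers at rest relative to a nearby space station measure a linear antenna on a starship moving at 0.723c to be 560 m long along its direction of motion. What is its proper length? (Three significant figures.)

β² = 0.522729, so γ = 1/√0.477271 = 1.4475.
Proper length: L₀ = γ·L = 1.4475 × 560 = 811 m.

811 m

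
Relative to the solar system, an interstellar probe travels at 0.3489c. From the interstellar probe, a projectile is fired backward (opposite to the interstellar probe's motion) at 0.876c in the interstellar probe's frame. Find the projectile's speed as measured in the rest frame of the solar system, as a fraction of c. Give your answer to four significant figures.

Relativistic velocity addition: u = (u' + v)/(1 + u'v/c²), with u' = −0.876c and v = 0.3489c.
Numerator: −0.876 + 0.3489 = −0.5271. Denominator: 1 + (−0.876)(0.3489) = 0.6943636.
u = −0.5271/0.6943636 = −0.75911, so the speed is 0.7591c.

0.7591c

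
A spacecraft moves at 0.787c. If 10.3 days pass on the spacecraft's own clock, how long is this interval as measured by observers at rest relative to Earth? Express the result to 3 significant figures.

16.7 days

γ = 1/√(1 − β²) = 1/√(1 − 0.619369) = 1/√0.380631 = 1/0.616953 = 1.6209.
The onboard clock measures proper time, so the interval in the rest frame of Earth is dilated: Δt = γ·Δτ = 1.6209 × 10.3 days = 16.7 days.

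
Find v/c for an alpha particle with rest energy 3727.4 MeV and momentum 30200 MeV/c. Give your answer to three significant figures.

βγ = pc/(mc²) = 30200/3727.4 = 8.1022.
Since γ² = 1 + (βγ)² = 66.6456, γ = √66.6456 = 8.16368, and β = (βγ)/γ = 8.1022/8.16368 = 0.992.

0.992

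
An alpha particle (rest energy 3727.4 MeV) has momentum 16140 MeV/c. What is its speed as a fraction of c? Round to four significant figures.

0.9744c

βγ = pc/(mc²) = 16140/3727.4 = 4.3301.
Since γ² = 1 + (βγ)² = 19.7498, γ = √19.7498 = 4.44407, and β = (βγ)/γ = 4.3301/4.44407 = 0.9744.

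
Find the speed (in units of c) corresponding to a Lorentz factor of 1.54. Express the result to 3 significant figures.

0.760c

β = √(1 − 1/γ²) = √(1 − 1/2.3716) = √0.578344 = 0.760.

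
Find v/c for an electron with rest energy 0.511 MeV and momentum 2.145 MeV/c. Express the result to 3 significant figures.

pc/(mc²) = 2.145/0.511 = 4.1977 = βγ = β/√(1−β²).
So β² = x²/(1 + x²) with x = 4.1977: x² = 17.6207, β² = 17.6207/18.6207 = 0.946296, β = 0.973.

0.973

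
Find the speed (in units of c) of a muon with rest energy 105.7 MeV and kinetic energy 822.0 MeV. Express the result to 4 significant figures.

0.9935c

γ = 1 + K/(mc²) = 1 + 822.0/105.7 = 8.7767.
β = √(1 − 1/γ²) = √(1 − 0.0129819) = √0.9870181 = 0.9935.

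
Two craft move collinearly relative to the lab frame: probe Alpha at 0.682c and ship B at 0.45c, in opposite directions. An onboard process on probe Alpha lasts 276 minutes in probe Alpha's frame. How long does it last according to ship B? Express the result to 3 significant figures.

Speed of probe Alpha in ship B's frame: u = (v_A + v_B)/(1 + v_A v_B/c²) = (0.682 + 0.45)/(1 + 0.682×0.45) = 1.132/1.3069 = 0.86617; |u| = 0.86617c.
γ for this relative speed: γ = 1/√(1 − 0.75025) = 2.001.
Probe Alpha's interval is proper; time dilation gives Δt_B = γΔτ = 2.001 × 276 minutes = 552 minutes.

552 minutes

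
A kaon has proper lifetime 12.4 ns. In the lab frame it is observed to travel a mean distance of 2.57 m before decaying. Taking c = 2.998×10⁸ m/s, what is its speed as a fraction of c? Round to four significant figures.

d = βγcτ ⇒ βγ = d/(cτ) = 2.570 m / (3.71752 m) = 0.69132.
β = (βγ)/√(1+(βγ)²) = 0.69132/√1.477923 = 0.5687.

0.5687c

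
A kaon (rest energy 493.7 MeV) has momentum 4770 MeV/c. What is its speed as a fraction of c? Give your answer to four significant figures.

pc/(mc²) = 4770/493.7 = 9.6617 = βγ = β/√(1−β²).
So β² = x²/(1 + x²) with x = 9.6617: x² = 93.3484, β² = 93.3484/94.3484 = 0.989401, β = 0.9947.

0.9947c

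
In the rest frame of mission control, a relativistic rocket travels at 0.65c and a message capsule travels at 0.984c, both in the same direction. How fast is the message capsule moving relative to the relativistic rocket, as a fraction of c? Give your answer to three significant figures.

Transform to the relativistic rocket's frame: u' = (u − v)/(1 − uv/c²).
u' = (0.984 − 0.65)/(1 − 0.984×0.65) = 0.334/0.3604 = 0.92675.
Speed in the relativistic rocket's frame: 0.927c (in the same direction).

0.927c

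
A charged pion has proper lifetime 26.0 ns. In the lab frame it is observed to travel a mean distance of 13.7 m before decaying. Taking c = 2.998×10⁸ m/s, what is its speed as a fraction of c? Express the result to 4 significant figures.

0.8692c

Let x = d/(cτ) = 13.70 m / (2.998×10⁸ m/s × 2.600×10^-8 s) = 1.7576. Since d = βγcτ, x = βγ = β/√(1−β²).
Solving: β² = x²/(1+x²) = 3.08916/4.08916 = 0.755451, so β = 0.8692.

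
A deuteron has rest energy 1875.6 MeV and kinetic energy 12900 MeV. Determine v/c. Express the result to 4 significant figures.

γ = 1 + K/(mc²) = 1 + 12900/1875.6 = 7.8778.
β = √(1 − 1/γ²) = √(1 − 0.0161135) = √0.9838865 = 0.9919.

0.9919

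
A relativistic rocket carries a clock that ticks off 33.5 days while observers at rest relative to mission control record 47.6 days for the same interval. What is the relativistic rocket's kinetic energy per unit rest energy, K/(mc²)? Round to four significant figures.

The time-dilation ratio gives γ = 47.6/33.5 = 1.4209.
Since K = (γ−1)mc², K/(mc²) = 1.4209 − 1 = 0.4209.

0.4209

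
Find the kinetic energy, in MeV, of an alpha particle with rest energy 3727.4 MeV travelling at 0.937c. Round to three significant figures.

Lorentz factor: γ = (1 − 0.877969)^(−1/2) = 2.8626.
Kinetic energy: K = (γ − 1)mc² = (2.8626 − 1) × 3727.4 MeV = 1.8626 × 3727.4 = 6940 MeV.

6940 MeV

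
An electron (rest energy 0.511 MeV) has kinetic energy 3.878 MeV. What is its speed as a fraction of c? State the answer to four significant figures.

γ = 1 + K/(mc²) = 1 + 3.878/0.511 = 8.589.
β = √(1 − 1/γ²) = √(1 − 0.0135555) = √0.9864445 = 0.9932.

0.9932c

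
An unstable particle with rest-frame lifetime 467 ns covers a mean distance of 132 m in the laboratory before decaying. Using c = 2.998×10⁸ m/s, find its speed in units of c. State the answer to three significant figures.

d = βγcτ ⇒ βγ = d/(cτ) = 132.0 m / (140.0066 m) = 0.94281.
β = (βγ)/√(1+(βγ)²) = 0.94281/√1.888891 = 0.686.

0.686c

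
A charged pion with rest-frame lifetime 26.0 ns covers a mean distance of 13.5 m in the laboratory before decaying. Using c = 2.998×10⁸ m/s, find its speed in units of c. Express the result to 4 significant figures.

Lab distance = (lab lifetime)·v = γτ·βc, so βγ = d/(cτ) = 13.50/(2.998×10⁸ × 2.600×10^-8) = 1.7319.
With βγ = 1.7319: γ² = 1 + (βγ)² = 3.99948, and β = (βγ)/γ = 1.7319/1.99987 = 0.8660.

0.8660c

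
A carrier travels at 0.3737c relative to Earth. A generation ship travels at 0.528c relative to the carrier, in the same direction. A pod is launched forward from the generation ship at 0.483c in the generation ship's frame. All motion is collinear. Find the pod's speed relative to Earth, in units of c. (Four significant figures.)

0.9064c

First combine the pod and generation ship (S''→S'): u₁ = (0.483 + 0.528)/(1 + 0.483×0.528) = 1.011/1.255024 = 0.80556.
Then combine with the carrier (S'→S): u = (0.80556 + 0.3737)/(1 + 0.80556×0.3737) = 1.17926/1.301037772 = 0.9064.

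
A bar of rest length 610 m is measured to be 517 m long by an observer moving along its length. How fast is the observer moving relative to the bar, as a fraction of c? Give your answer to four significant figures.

Length contraction gives γ = L₀/L = 610/517 = 1.1799.
β = √(1 − 1/γ²) = √0.281694 = 0.5307.

0.5307c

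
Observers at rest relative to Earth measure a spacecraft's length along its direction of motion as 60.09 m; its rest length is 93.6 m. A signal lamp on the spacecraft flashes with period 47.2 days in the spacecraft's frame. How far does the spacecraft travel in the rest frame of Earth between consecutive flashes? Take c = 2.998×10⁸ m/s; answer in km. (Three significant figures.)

γ = L₀/L = 93.6/60.09 = 1.55766.
β = √(1 − 1/γ²) = 0.76671. Lab-frame period = γτ = 1.55766×47.2 days = 73.522 days. Distance = βc × γτ = 0.76671 × 2.998×10⁸ m/s × 6352300.8 s = 1.4601×10^15 m = 1.46×10^12 km.

1.46×10^12 km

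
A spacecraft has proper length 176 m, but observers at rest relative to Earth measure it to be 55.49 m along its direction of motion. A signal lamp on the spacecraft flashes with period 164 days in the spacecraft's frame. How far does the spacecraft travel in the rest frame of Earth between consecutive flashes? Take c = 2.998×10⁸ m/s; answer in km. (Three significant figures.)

1.28×10^13 km

From L = L₀/γ: γ = 176/55.49 = 3.17174.
β = √(1 − 1/γ²) = 0.949. Lab-frame period = γτ = 3.17174×164 days = 520.17 days. Distance = βc × γτ = 0.949 × 2.998×10⁸ m/s × 44942688 s = 1.2787×10^16 m = 1.28×10^13 km.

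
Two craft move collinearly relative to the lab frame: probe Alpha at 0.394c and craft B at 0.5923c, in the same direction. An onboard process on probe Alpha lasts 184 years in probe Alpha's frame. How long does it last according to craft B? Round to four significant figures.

Transform probe Alpha's velocity into craft B's frame: (0.394 − 0.5923)/(1 − 0.394·0.5923) = −0.1983/0.7666338, so the relative speed is 0.25866c.
γ for this relative speed: γ = 1/√(1 − 0.066905) = 1.0352.
Probe Alpha's interval is proper; time dilation gives Δt_B = γΔτ = 1.0352 × 184 years = 190.5 years.

190.5 years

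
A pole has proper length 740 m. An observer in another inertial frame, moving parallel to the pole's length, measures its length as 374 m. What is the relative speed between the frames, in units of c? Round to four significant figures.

Length contraction gives γ = L₀/L = 740/374 = 1.9786.
β = √(1 − 1/γ²) = √0.744563 = 0.8629.

0.8629c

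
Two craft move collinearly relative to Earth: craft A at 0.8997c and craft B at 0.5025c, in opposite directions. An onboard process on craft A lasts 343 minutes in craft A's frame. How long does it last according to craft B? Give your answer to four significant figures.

Speed of craft A in craft B's frame: u = (v_A + v_B)/(1 + v_A v_B/c²) = (0.8997 + 0.5025)/(1 + 0.8997×0.5025) = 1.4022/1.45209925 = 0.96564; |u| = 0.96564c.
At |u| = 0.96564c, γ = (1 − 0.932461)^(−1/2) = 3.8479.
The clock on craft A records proper time, so craft B measures Δt = γΔτ = 3.8479 × 343 = 1320 minutes.

1320 minutes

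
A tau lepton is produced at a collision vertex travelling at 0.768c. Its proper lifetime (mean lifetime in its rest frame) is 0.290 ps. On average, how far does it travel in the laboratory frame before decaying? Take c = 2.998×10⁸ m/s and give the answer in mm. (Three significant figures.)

γ = 1/√(1 − β²) = 1/√(1 − 0.589824) = 1/√0.410176 = 1/0.64045 = 1.5614.
Lab-frame lifetime: Δt = γτ = 1.5614 × 0.290 ps = 0.45281 ps.
Distance: d = vΔt = 0.768 × 2.998×10⁸ m/s × 4.5281×10^-13 s = 1.04×10^-4 m = 0.104 mm.

0.104 mm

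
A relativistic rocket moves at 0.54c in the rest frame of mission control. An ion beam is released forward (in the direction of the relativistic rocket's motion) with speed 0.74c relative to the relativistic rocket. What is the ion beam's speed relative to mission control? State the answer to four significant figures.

0.9145c

In units of c, u = (u' + v)/(1 + u'v) with u' = 0.74 and v = 0.54.
Numerator: 0.74 + 0.54 = 1.28. Denominator: 1 + (0.74)(0.54) = 1.3996.
u = 1.28/1.3996 = 0.91455, so the speed is 0.9145c.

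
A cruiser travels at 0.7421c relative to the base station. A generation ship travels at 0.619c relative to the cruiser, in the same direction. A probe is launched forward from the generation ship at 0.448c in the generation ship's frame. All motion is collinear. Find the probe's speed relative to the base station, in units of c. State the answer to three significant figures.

0.974c

Compose velocities in two stages. Stage 1 (into S'): u₁ = (0.448+0.619)/(1+0.448×0.619) = 0.83535.
Stage 2 (into S): u = (0.83535+0.7421)/(1+0.83535×0.7421) = 0.97379, so the speed is 0.974c.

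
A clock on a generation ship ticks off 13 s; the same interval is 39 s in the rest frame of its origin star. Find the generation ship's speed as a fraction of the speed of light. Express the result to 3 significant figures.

γ = Δt/Δτ = 39/13 = 3.
β = √(1 − 1/γ²) = √(1 − 0.111111) = √0.888889 = 0.943.

0.943c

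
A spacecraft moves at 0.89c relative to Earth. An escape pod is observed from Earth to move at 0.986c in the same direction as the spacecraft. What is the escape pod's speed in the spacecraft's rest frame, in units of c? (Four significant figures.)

0.7839c

Transform to the spacecraft's frame: u' = (u − v)/(1 − uv/c²).
u' = (0.986 − 0.89)/(1 − 0.986×0.89) = 0.096/0.12246 = 0.78393.
Speed in the spacecraft's frame: 0.7839c (in the same direction).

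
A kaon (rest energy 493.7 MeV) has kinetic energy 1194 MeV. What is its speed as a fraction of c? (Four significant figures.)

0.9563c

K = (γ−1)mc², so γ = 1 + 1194/493.7 = 3.4185.
Then v/c = √(1 − γ⁻²) = √(1 − 0.0855714) = √0.9144286 = 0.9563.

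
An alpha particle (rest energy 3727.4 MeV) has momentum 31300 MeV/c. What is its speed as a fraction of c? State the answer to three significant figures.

0.993c

pc/(mc²) = 31300/3727.4 = 8.3973 = βγ = β/√(1−β²).
So β² = x²/(1 + x²) with x = 8.3973: x² = 70.5146, β² = 70.5146/71.5146 = 0.986017, β = 0.993.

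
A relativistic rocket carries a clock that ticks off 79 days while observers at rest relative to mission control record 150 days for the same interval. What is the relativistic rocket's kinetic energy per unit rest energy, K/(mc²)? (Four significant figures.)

0.8987

From Δt = γΔτ: γ = 150/79 = 1.89873.
K/(mc²) = γ − 1 = 1.89873 − 1 = 0.8987.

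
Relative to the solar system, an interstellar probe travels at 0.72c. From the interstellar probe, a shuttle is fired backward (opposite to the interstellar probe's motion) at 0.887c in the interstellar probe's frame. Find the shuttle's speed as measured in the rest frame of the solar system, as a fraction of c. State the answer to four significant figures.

In units of c, u = (u' + v)/(1 + u'v) with u' = −0.887 and v = 0.72.
Numerator: −0.887 + 0.72 = −0.167. Denominator: 1 + (−0.887)(0.72) = 0.36136.
u = −0.167/0.36136 = −0.46214, so the speed is 0.4621c.

0.4621c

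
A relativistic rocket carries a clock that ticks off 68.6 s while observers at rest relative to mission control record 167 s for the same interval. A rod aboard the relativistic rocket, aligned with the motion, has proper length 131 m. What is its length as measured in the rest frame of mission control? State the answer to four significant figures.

53.81 m

From Δt = γΔτ: γ = 167/68.6 = 2.4344.
L = L₀/γ = 131/2.4344 = 53.81 m.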